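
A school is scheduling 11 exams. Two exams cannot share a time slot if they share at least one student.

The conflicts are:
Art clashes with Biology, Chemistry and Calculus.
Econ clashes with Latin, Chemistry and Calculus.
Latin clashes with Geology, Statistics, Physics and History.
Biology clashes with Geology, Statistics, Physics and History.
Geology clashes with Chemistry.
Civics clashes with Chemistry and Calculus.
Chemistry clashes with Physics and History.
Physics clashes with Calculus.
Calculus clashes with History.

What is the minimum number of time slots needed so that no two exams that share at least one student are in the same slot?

2

Chemistry and History conflict, so at least 2 time slots are needed.
2 time slots suffice: time slot 1 → {Latin, Biology, Chemistry, Calculus}; time slot 2 → {Art, Econ, Geology, Statistics, Civics, Physics, History}. Each listed conflict is separated.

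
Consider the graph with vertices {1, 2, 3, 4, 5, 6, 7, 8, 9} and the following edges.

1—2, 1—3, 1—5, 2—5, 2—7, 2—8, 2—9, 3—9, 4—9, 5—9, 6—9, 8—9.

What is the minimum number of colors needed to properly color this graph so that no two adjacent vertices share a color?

2, 8, 9 are pairwise adjacent, so at least 3 colors are needed.
A valid assignment using 3 colors: 1=a, 2=b, 3=b, 4=b, 5=c, 6=b, 7=a, 8=c, 9=a. No two adjacent vertices share a color.

3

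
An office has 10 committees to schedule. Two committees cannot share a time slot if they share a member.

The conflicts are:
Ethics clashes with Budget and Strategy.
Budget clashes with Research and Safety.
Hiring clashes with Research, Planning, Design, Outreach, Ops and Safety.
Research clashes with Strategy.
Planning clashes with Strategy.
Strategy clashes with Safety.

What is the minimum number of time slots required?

Planning and Strategy conflict, so at least 2 time slots are needed.
2 time slots suffice: time slot 1 → {Budget, Hiring, Strategy}; time slot 2 → {Ethics, Research, Planning, Design, Outreach, Ops, Safety}. No two conflicting committees share a time slot.

2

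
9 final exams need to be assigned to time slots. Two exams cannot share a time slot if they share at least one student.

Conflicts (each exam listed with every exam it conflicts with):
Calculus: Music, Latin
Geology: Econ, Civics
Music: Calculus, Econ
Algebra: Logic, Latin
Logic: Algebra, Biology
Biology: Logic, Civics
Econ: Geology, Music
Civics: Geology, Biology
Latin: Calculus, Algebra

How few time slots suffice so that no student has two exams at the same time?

3

The cycle Econ-Music-Calculus-Latin-Algebra-Logic-Biology-Civics-Geology-Econ has odd length 9, so it cannot be 2-colored; at least 3 time slots are needed.
3 time slots suffice: Calculus=2, Geology=1, Music=1, Algebra=1, Logic=2, Biology=1, Econ=2, Civics=2, Latin=3. Each listed conflict is separated.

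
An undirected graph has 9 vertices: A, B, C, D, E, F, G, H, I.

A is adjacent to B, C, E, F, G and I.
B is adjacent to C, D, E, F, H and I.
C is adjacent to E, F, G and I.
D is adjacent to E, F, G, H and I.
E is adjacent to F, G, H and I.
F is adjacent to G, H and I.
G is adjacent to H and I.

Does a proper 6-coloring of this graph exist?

Yes

The chromatic number is 6. A, B, C, E, F, I are pairwise adjacent (a clique of size 6), so at least 6 colors are needed.
6 colors suffice: A=5, B=3, C=6, D=5, E=2, F=1, G=3, H=4, I=4.
That is already a proper 6-coloring.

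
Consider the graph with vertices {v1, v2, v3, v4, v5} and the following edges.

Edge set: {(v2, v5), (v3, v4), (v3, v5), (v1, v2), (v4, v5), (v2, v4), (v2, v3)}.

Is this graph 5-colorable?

Yes

The chromatic number is 4. v2, v3, v4, v5 are mutually adjacent (a clique of size 4), so at least 4 colors are needed.
4 colors suffice: v1=2, v2=1, v3=2, v4=3, v5=4.
Since 5 ≥ 4, a proper 5-coloring certainly exists.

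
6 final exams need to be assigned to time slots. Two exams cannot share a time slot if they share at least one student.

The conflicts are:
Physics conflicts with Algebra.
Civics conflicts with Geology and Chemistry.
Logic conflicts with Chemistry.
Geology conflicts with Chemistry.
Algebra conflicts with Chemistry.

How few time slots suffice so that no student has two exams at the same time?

3

Civics, Geology, Chemistry are mutually in conflict, so at least 3 time slots are needed.
A valid assignment using 3 time slots: Physics=1, Civics=2, Logic=2, Geology=3, Algebra=2, Chemistry=1. Each listed conflict is separated.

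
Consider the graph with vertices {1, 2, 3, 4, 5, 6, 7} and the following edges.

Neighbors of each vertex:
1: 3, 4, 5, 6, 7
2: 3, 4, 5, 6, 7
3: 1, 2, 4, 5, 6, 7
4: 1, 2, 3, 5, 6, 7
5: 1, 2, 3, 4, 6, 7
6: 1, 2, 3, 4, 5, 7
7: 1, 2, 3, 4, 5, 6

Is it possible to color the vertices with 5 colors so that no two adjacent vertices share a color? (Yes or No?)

1, 3, 4, 5, 6, 7 are pairwise adjacent (a clique of size 6), so at least 6 colors are needed.
So 5 colors are not enough.

No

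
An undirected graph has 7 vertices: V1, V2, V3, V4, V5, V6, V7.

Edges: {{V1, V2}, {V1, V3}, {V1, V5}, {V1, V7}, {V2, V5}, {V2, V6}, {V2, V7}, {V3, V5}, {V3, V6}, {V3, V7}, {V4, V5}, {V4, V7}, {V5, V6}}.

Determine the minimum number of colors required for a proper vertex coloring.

V1, V2, V7 form a triangle, so at least 3 colors are needed.
A valid assignment using 3 colors: V1=3, V2=2, V3=2, V4=2, V5=1, V6=3, V7=1. No two adjacent vertices share a color.

3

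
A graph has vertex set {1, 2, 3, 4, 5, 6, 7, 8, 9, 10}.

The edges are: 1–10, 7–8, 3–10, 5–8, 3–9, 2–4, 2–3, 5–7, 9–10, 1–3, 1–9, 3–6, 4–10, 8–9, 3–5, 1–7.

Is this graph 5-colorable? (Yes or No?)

The chromatic number is 4. 1, 3, 9, 10 are pairwise adjacent (a clique of size 4), so at least 4 colors are needed.
A valid assignment using 4 colors: 1=d, 2=b, 3=a, 4=a, 5=b, 6=b, 7=c, 8=a, 9=b, 10=c.
Since 5 ≥ 4, a proper 5-coloring certainly exists.

Yes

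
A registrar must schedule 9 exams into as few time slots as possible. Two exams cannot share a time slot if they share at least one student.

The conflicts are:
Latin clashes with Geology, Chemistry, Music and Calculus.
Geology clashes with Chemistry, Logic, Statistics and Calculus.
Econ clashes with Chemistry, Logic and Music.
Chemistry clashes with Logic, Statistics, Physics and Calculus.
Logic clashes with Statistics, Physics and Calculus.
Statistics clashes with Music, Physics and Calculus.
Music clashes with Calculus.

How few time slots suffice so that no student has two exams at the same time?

Geology, Chemistry, Logic, Statistics, Calculus are mutually in conflict, so at least 5 time slots are needed.
5 time slots suffice: Latin=2, Geology=5, Econ=3, Chemistry=1, Logic=2, Statistics=4, Music=1, Physics=3, Calculus=3. No two conflicting exams share a time slot.

5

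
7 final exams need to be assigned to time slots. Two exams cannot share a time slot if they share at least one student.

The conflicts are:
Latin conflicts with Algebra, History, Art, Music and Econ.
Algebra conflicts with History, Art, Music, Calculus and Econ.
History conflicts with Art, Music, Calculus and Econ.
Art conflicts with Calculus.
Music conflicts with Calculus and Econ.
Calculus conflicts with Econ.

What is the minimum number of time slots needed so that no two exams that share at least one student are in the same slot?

5

Latin, Algebra, History, Music, Econ all conflict with each other, so at least 5 time slots are needed.
5 time slots suffice: time slot 1 → {Algebra}; time slot 2 → {History}; time slot 3 → {Art, Econ}; time slot 4 → {Latin, Calculus}; time slot 5 → {Music}. Each listed conflict is separated.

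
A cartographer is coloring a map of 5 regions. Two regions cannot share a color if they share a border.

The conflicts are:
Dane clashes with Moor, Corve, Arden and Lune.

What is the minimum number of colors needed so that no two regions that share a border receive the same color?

Dane and Corve conflict, so at least 2 colors are needed.
2 colors suffice: Dane=1, Moor=2, Corve=2, Arden=2, Lune=2. No two conflicting regions share a color.

2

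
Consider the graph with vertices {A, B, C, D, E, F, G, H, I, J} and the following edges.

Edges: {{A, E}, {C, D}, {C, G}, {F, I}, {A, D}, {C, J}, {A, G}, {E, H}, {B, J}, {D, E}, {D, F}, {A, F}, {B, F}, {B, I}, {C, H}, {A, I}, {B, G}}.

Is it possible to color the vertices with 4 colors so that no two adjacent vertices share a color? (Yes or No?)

Yes

The chromatic number is 3. A, D, E are pairwise adjacent, so at least 3 colors are needed.
3 colors suffice: A=red, B=red, C=red, D=blue, E=green, F=green, G=blue, H=blue, I=blue, J=blue.
Since 4 ≥ 3, a proper 4-coloring certainly exists.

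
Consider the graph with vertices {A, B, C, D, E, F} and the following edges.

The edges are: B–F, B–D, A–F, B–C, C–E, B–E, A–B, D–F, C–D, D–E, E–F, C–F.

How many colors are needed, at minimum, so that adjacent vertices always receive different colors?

B, C, D, E, F are pairwise adjacent (a clique of size 5), so at least 5 colors are needed.
One proper 5-coloring: A=green, B=blue, C=green, D=yellow, E=purple, F=red. Every edge joins two different colors.

5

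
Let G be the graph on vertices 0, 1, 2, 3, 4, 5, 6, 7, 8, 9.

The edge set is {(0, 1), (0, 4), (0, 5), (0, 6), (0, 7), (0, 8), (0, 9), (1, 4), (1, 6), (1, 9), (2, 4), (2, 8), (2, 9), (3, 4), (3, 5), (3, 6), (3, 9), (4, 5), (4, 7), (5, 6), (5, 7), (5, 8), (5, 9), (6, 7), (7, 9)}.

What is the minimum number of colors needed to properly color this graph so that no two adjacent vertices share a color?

4

0, 5, 6, 7 form a clique, so at least 4 colors are needed.
4 colors suffice: color a → {1, 2, 5}; color b → {0, 3}; color c → {4, 6, 8, 9}; color d → {7}. Every edge joins two different colors.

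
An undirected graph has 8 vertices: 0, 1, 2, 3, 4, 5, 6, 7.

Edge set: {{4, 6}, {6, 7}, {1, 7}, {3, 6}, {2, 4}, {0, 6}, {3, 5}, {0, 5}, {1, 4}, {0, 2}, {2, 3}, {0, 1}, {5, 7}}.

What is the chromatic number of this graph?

2

5 and 7 are adjacent, so at least 2 colors are needed.
2 colors suffice: 0=b, 1=a, 2=a, 3=b, 4=b, 5=a, 6=a, 7=b. Each edge has distinct colors on its endpoints.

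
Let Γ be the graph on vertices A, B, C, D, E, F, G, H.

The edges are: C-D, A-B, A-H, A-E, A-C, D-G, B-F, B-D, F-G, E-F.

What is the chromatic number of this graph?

2

A and H are adjacent, so at least 2 colors are needed.
2 colors suffice: A=red, B=blue, C=blue, D=red, E=blue, F=red, G=blue, H=blue. Each edge has distinct colors on its endpoints.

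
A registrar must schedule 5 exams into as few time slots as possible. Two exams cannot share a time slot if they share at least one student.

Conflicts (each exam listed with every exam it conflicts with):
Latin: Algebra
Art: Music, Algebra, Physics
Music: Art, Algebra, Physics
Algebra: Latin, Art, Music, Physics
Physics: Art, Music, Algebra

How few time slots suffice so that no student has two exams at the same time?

Art, Music, Algebra, Physics pairwise conflict, so at least 4 time slots are needed.
4 time slots suffice: Latin=2, Art=3, Music=2, Algebra=1, Physics=4. Each listed conflict is separated.

4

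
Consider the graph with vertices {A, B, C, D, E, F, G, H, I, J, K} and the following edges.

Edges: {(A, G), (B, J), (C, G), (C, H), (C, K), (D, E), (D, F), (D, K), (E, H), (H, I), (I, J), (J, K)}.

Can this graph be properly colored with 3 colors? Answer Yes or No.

Yes

The chromatic number is 3. The cycle J-K-C-H-I-J has odd length 5, so it cannot be 2-colored; at least 3 colors are needed.
One proper 3-coloring: A=1, B=2, C=1, D=1, E=3, F=2, G=2, H=2, I=3, J=1, K=2.
That is already a proper 3-coloring.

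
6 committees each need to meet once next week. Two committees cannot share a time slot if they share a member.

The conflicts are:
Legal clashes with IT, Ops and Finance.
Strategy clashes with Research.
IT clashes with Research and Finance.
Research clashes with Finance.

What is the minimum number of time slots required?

3

Legal, IT, Finance all conflict with each other, so at least 3 time slots are needed.
3 time slots suffice: time slot 1 → {Strategy, Ops, Finance}; time slot 2 → {Legal, Research}; time slot 3 → {IT}. No two conflicting committees share a time slot.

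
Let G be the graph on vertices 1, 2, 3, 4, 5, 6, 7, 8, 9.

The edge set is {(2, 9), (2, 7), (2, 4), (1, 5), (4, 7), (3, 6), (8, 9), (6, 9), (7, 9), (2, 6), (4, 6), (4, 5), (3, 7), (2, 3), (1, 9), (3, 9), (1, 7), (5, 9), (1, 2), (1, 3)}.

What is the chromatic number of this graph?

5

1, 2, 3, 7, 9 are pairwise adjacent (a clique of size 5), so at least 5 colors are needed.
5 colors suffice: 1=yellow, 2=blue, 3=purple, 4=red, 5=blue, 6=green, 7=green, 8=blue, 9=red. Each edge has distinct colors on its endpoints.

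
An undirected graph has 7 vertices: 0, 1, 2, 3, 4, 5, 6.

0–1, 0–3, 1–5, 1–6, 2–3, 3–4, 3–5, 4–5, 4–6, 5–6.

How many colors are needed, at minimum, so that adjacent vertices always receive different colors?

4, 5, 6 are mutually adjacent, so at least 3 colors are needed.
3 colors suffice: color red → {3, 6}; color blue → {0, 2, 5}; color green → {1, 4}. Each edge has distinct colors on its endpoints.

3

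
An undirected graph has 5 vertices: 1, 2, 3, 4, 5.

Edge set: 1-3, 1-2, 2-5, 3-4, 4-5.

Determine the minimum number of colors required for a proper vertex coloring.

3

The cycle 2-5-4-3-1-2 has odd length 5, so it cannot be 2-colored; at least 3 colors are needed.
A valid assignment using 3 colors: 1=blue, 2=red, 3=green, 4=red, 5=blue. No two adjacent vertices share a color.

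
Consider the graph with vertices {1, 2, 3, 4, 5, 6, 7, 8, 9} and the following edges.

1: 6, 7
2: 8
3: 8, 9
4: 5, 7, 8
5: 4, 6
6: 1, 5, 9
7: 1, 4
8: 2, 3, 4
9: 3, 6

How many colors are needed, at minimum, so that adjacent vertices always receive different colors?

3

The cycle 5-6-1-7-4-5 has odd length 5, so it cannot be 2-colored; at least 3 colors are needed.
3 colors suffice: color red → {2, 3, 4, 6}; color blue → {1, 5, 8, 9}; color green → {7}. Each edge has distinct colors on its endpoints.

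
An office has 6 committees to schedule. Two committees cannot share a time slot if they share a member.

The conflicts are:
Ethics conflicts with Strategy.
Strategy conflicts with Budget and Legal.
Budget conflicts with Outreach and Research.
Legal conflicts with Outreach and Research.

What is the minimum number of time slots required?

2

Strategy and Budget conflict, so at least 2 time slots are needed.
2 time slots suffice: time slot 1 → {Strategy, Outreach, Research}; time slot 2 → {Ethics, Budget, Legal}. No two conflicting committees share a time slot.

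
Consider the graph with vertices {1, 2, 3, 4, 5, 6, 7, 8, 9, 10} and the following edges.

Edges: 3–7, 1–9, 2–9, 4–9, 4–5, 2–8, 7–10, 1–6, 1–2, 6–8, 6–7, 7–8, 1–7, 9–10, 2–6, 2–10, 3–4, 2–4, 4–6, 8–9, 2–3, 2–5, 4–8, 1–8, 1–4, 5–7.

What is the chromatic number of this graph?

5

1, 2, 4, 6, 8 form a clique, so at least 5 colors are needed.
5 colors suffice: 1=yellow, 2=red, 3=green, 4=blue, 5=green, 6=purple, 7=red, 8=green, 9=purple, 10=blue. Every edge joins two different colors.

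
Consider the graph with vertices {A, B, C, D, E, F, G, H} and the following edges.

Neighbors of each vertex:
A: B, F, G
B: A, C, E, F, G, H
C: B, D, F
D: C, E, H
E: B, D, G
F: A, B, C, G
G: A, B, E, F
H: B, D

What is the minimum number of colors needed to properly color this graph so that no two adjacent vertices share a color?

A, B, F, G are pairwise adjacent (a clique of size 4), so at least 4 colors are needed.
4 colors suffice: color 1 → {B, D}; color 2 → {C, G, H}; color 3 → {E, F}; color 4 → {A}. Every edge joins two different colors.

4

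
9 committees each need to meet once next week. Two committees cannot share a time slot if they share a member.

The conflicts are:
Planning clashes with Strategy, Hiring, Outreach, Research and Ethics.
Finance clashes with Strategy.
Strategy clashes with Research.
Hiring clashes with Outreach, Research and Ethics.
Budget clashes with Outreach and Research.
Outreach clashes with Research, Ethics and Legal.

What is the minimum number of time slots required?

4

Planning, Hiring, Outreach, Research are mutually in conflict, so at least 4 time slots are needed.
4 time slots suffice: time slot 1 → {Strategy, Outreach}; time slot 2 → {Finance, Research, Ethics, Legal}; time slot 3 → {Planning, Budget}; time slot 4 → {Hiring}. Each listed conflict is separated.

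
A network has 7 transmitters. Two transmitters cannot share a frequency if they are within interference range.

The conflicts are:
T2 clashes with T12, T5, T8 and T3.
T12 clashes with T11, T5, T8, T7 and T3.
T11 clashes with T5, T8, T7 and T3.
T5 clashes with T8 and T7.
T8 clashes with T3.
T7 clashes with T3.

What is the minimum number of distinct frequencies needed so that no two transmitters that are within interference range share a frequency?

4

T12, T11, T5, T7 are mutually in conflict, so at least 4 frequencies are needed.
A valid assignment using 4 frequencies: T2=2, T12=1, T11=2, T5=4, T8=3, T7=3, T3=4. No two conflicting transmitters share a frequency.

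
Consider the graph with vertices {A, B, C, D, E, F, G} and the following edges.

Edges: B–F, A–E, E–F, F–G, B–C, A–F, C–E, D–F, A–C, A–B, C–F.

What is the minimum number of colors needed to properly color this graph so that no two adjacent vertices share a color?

A, C, E, F form a clique, so at least 4 colors are needed.
4 colors suffice: color red → {F}; color blue → {C, D, G}; color green → {A}; color yellow → {B, E}. No two adjacent vertices share a color.

4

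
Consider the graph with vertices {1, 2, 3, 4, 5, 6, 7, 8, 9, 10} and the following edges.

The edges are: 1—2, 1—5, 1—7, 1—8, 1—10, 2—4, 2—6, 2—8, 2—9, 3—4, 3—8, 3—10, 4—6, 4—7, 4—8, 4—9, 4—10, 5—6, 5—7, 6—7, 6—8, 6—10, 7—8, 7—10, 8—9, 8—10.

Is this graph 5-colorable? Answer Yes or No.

Yes

The chromatic number is 5. 4, 6, 7, 8, 10 form a clique, so at least 5 colors are needed.
5 colors suffice: 1=b, 2=c, 3=d, 4=b, 5=a, 6=d, 7=e, 8=a, 9=d, 10=c.
That is already a proper 5-coloring.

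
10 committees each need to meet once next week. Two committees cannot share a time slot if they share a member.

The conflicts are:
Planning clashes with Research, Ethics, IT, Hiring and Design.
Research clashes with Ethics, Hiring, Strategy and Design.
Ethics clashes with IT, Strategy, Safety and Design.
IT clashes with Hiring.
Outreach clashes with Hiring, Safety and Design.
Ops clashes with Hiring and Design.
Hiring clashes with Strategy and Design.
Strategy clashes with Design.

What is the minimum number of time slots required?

4

Planning, Research, Ethics, Design pairwise conflict, so at least 4 time slots are needed.
A valid assignment using 4 time slots: Planning=3, Research=4, Ethics=2, IT=1, Outreach=3, Ops=3, Hiring=2, Strategy=3, Safety=1, Design=1. Every pair that conflicts lands in different time slots.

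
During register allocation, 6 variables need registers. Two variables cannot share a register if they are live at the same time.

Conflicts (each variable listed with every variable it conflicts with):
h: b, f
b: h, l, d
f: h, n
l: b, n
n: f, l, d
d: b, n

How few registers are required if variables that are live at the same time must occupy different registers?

The cycle f-n-l-b-h-f has odd length 5, so it cannot be 2-colored; at least 3 registers are needed.
A valid assignment using 3 registers: h=2, b=1, f=3, l=2, n=1, d=2. No two conflicting variables share a register.

3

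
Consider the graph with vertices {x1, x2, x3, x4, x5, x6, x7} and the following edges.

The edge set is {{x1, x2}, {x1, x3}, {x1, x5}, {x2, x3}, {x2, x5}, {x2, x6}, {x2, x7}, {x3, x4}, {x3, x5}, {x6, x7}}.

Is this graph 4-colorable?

The chromatic number is 4. x1, x2, x3, x5 are pairwise adjacent (a clique of size 4), so at least 4 colors are needed.
4 colors suffice: color red → {x2, x4}; color blue → {x3, x7}; color green → {x1, x6}; color yellow → {x5}.
That is already a proper 4-coloring.

Yes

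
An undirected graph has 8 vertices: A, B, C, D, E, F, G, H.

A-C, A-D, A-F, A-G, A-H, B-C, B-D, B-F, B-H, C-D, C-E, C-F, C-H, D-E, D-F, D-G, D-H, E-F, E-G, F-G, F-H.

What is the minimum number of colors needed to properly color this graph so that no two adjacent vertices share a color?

B, C, D, F, H are pairwise adjacent (a clique of size 5), so at least 5 colors are needed.
5 colors suffice: color 1 → {D}; color 2 → {F}; color 3 → {C, G}; color 4 → {A, B, E}; color 5 → {H}. Every edge joins two different colors.

5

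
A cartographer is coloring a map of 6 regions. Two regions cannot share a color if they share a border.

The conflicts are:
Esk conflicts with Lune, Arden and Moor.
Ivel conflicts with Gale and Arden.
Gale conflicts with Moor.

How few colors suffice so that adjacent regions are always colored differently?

The cycle Gale-Moor-Esk-Arden-Ivel-Gale has odd length 5, so it cannot be 2-colored; at least 3 colors are needed.
3 colors suffice: color 1 → {Esk, Ivel}; color 2 → {Lune, Arden, Moor}; color 3 → {Gale}. Each listed conflict is separated.

3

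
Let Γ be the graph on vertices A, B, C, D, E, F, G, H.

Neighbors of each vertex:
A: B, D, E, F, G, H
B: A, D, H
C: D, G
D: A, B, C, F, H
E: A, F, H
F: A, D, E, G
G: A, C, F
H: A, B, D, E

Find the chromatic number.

A, B, D, H are mutually adjacent (a clique of size 4), so at least 4 colors are needed.
4 colors suffice: A=red, B=yellow, C=red, D=blue, E=blue, F=green, G=blue, H=green. Each edge has distinct colors on its endpoints.

4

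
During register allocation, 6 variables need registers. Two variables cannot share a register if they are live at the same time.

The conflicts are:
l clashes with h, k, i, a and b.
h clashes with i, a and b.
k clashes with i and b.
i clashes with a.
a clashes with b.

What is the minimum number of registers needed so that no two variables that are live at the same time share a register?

4

l, h, a, b all conflict with each other, so at least 4 registers are needed.
4 registers suffice: register 1 → {l}; register 2 → {k, a}; register 3 → {i, b}; register 4 → {h}. No two conflicting variables share a register.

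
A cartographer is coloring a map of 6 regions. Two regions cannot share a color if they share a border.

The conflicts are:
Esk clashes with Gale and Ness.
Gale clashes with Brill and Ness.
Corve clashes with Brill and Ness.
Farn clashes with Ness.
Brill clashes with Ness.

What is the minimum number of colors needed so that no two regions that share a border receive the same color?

3

Esk, Gale, Ness all conflict with each other, so at least 3 colors are needed.
3 colors suffice: Esk=3, Gale=2, Corve=2, Farn=2, Brill=3, Ness=1. No two conflicting regions share a color.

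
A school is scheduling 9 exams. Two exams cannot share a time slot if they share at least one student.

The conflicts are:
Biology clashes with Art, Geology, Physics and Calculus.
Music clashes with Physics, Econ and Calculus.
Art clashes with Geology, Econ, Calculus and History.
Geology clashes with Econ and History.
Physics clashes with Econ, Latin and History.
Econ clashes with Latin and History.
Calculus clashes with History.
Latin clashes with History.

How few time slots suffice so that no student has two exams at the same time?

Physics, Econ, Latin, History are mutually in conflict, so at least 4 time slots are needed.
Using 4 time slots: Biology=1, Music=2, Art=3, Geology=4, Physics=3, Econ=1, Calculus=4, Latin=4, History=2. No two conflicting exams share a time slot.

4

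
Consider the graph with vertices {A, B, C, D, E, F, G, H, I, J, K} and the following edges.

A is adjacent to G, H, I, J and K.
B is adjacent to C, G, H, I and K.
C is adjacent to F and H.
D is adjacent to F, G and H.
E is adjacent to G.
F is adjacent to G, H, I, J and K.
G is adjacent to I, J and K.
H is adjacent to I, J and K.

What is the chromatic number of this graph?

3

B, C, H are mutually adjacent, so at least 3 colors are needed.
3 colors suffice: color red → {G, H}; color blue → {A, B, E, F}; color green → {C, D, I, J, K}. Each edge has distinct colors on its endpoints.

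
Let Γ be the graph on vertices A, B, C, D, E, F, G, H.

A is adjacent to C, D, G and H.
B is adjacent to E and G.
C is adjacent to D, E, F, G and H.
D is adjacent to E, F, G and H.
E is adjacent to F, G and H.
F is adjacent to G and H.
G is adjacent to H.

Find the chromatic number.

6

C, D, E, F, G, H form a clique, so at least 6 colors are needed.
A valid assignment using 6 colors: A=5, B=2, C=3, D=2, E=5, F=6, G=1, H=4. No two adjacent vertices share a color.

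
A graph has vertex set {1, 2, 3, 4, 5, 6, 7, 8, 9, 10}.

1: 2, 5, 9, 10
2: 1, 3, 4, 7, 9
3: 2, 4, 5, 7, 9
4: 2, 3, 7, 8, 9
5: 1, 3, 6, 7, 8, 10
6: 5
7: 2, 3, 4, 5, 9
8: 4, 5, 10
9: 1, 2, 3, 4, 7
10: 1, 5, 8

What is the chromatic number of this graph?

2, 3, 4, 7, 9 are pairwise adjacent (a clique of size 5), so at least 5 colors are needed.
5 colors suffice: color red → {5, 9}; color blue → {1, 6, 7, 8}; color green → {3, 10}; color yellow → {4}; color purple → {2}. Every edge joins two different colors.

5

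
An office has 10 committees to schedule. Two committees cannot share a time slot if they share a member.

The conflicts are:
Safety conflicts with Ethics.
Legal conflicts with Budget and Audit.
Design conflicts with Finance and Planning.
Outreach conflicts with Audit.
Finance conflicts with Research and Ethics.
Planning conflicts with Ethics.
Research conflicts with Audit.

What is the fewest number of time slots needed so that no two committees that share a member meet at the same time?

Legal and Budget conflict, so at least 2 time slots are needed.
Using 2 time slots: Safety=2, Legal=1, Design=1, Outreach=1, Finance=2, Planning=2, Budget=2, Research=1, Ethics=1, Audit=2. Every pair that conflicts lands in different time slots.

2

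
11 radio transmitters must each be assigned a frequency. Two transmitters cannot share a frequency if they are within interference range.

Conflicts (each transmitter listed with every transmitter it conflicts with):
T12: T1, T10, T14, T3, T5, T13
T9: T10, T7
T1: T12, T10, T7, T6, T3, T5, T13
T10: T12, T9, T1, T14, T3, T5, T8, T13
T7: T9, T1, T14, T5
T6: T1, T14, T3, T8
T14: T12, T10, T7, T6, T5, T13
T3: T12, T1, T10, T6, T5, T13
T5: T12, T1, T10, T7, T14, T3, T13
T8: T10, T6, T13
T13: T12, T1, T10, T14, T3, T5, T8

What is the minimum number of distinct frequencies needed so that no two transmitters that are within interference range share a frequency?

6

T12, T1, T10, T3, T5, T13 all conflict with each other, so at least 6 frequencies are needed.
6 frequencies suffice: frequency 1 → {T10, T7, T6}; frequency 2 → {T9, T13}; frequency 3 → {T1, T14, T8}; frequency 4 → {T5}; frequency 5 → {T3}; frequency 6 → {T12}. Every pair that conflicts lands in different frequencies.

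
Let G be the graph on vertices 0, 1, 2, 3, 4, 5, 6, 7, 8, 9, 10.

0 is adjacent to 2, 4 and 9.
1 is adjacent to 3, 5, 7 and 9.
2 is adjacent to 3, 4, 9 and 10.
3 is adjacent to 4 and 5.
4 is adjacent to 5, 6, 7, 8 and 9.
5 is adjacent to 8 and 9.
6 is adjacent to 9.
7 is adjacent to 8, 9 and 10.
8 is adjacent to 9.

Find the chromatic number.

4

4, 7, 8, 9 form a clique, so at least 4 colors are needed.
A valid assignment using 4 colors: 0=yellow, 1=blue, 2=green, 3=red, 4=blue, 5=green, 6=green, 7=green, 8=yellow, 9=red, 10=red. Each edge has distinct colors on its endpoints.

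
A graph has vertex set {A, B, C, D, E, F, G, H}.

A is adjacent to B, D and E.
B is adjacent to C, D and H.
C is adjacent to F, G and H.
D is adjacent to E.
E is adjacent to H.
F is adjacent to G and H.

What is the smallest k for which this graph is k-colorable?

A, D, E are mutually adjacent, so at least 3 colors are needed.
A valid assignment using 3 colors: A=2, B=3, C=1, D=1, E=3, F=3, G=2, H=2. No two adjacent vertices share a color.

3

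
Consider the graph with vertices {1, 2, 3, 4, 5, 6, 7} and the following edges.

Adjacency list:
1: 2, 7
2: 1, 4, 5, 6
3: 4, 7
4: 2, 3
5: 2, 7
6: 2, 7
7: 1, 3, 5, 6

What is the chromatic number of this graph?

3

The cycle 4-3-7-5-2-4 has odd length 5, so it cannot be 2-colored; at least 3 colors are needed.
3 colors suffice: 1=b, 2=a, 3=b, 4=c, 5=b, 6=b, 7=a. No two adjacent vertices share a color.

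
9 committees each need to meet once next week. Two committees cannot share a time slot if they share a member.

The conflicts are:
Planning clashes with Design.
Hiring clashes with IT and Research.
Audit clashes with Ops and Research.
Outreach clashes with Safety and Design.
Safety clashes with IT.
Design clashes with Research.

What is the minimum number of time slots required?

Outreach and Safety conflict, so at least 2 time slots are needed.
A valid assignment using 2 time slots: Planning=1, Hiring=2, Audit=2, Outreach=1, Safety=2, Design=2, Ops=1, IT=1, Research=1. Each listed conflict is separated.

2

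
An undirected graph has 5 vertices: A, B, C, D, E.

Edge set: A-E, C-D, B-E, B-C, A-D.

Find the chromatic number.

The cycle C-B-E-A-D-C has odd length 5, so it cannot be 2-colored; at least 3 colors are needed.
3 colors suffice: A=2, B=2, C=3, D=1, E=1. No two adjacent vertices share a color.

3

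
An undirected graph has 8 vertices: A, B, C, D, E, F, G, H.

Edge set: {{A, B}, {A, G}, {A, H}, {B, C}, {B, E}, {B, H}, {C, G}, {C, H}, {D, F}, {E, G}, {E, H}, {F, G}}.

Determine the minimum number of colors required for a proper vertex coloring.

B, C, H are mutually adjacent, so at least 3 colors are needed.
One proper 3-coloring: A=3, B=1, C=3, D=1, E=3, F=2, G=1, H=2. No two adjacent vertices share a color.

3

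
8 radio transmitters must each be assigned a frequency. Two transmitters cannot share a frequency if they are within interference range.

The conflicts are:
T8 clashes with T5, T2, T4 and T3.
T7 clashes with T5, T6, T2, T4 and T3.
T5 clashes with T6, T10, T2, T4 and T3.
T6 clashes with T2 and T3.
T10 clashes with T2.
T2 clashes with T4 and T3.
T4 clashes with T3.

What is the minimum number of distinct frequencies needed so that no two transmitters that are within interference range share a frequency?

5

T7, T5, T2, T4, T3 all conflict with each other, so at least 5 frequencies are needed.
5 frequencies suffice: frequency 1 → {T5}; frequency 2 → {T2}; frequency 3 → {T10, T3}; frequency 4 → {T8, T7}; frequency 5 → {T6, T4}. Every pair that conflicts lands in different frequencies.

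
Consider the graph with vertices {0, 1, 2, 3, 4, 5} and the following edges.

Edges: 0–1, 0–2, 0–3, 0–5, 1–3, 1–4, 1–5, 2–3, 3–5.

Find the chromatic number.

4

0, 1, 3, 5 form a clique, so at least 4 colors are needed.
A valid assignment using 4 colors: 0=c, 1=a, 2=a, 3=b, 4=b, 5=d. Every edge joins two different colors.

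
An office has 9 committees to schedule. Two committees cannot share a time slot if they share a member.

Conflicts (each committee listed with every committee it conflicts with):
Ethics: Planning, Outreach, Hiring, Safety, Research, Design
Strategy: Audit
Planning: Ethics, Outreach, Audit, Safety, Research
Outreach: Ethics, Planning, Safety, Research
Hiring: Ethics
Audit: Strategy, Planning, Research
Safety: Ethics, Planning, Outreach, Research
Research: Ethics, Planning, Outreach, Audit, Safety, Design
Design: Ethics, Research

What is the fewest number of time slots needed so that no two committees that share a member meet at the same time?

Ethics, Planning, Outreach, Safety, Research are mutually in conflict, so at least 5 time slots are needed.
5 time slots suffice: time slot 1 → {Ethics, Audit}; time slot 2 → {Strategy, Hiring, Research}; time slot 3 → {Planning, Design}; time slot 4 → {Safety}; time slot 5 → {Outreach}. No two conflicting committees share a time slot.

5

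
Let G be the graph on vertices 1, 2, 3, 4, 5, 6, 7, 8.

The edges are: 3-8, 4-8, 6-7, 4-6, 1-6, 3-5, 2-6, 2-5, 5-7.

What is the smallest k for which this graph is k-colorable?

4 and 8 are adjacent, so at least 2 colors are needed.
2 colors suffice: color red → {5, 6, 8}; color blue → {1, 2, 3, 4, 7}. No two adjacent vertices share a color.

2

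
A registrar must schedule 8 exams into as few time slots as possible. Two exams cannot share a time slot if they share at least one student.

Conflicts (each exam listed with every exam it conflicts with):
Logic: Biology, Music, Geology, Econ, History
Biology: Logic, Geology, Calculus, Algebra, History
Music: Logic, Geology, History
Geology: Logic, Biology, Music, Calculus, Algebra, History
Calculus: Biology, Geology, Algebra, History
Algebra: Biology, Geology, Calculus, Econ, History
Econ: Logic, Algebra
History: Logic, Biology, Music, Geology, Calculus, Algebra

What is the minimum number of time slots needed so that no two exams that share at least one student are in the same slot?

5

Biology, Geology, Calculus, Algebra, History all conflict with each other, so at least 5 time slots are needed.
5 time slots suffice: time slot 1 → {Econ, History}; time slot 2 → {Geology}; time slot 3 → {Biology, Music}; time slot 4 → {Logic, Algebra}; time slot 5 → {Calculus}. Every pair that conflicts lands in different time slots.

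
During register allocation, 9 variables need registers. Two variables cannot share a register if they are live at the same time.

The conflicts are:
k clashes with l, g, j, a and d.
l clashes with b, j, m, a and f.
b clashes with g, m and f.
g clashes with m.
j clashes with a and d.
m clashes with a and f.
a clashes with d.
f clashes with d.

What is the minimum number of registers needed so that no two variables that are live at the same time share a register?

4

l, b, m, f all conflict with each other, so at least 4 registers are needed.
4 registers suffice: register 1 → {l, g, d}; register 2 → {k, m}; register 3 → {a, f}; register 4 → {b, j}. No two conflicting variables share a register.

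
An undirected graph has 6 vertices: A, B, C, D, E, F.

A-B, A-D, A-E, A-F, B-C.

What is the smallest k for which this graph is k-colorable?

2

A and E are adjacent, so at least 2 colors are needed.
2 colors suffice: color 1 → {A, C}; color 2 → {B, D, E, F}. No two adjacent vertices share a color.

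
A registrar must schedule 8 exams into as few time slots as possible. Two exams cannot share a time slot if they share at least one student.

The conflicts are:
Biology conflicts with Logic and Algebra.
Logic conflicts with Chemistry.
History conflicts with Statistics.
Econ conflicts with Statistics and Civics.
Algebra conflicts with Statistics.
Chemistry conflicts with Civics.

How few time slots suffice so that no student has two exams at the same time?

3

The cycle Civics-Econ-Statistics-Algebra-Biology-Logic-Chemistry-Civics has odd length 7, so it cannot be 2-colored; at least 3 time slots are needed.
Using 3 time slots: Biology=3, Logic=1, History=2, Econ=2, Algebra=2, Statistics=1, Chemistry=2, Civics=1. Every pair that conflicts lands in different time slots.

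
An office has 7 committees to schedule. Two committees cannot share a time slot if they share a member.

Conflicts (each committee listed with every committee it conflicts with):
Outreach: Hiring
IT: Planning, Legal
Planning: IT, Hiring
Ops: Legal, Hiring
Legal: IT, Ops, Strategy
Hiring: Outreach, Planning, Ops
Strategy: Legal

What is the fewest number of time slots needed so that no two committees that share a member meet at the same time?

3

The cycle Planning-Hiring-Ops-Legal-IT-Planning has odd length 5, so it cannot be 2-colored; at least 3 time slots are needed.
A valid assignment using 3 time slots: Outreach=2, IT=3, Planning=2, Ops=2, Legal=1, Hiring=1, Strategy=2. Each listed conflict is separated.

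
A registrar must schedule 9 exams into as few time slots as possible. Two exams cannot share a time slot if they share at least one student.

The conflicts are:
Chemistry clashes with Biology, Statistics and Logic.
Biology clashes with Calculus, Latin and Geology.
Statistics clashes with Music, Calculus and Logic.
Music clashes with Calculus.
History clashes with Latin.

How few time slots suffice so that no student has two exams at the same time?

Statistics, Music, Calculus are mutually in conflict, so at least 3 time slots are needed.
3 time slots suffice: Chemistry=2, Biology=1, Statistics=1, Music=3, History=1, Calculus=2, Logic=3, Latin=2, Geology=2. No two conflicting exams share a time slot.

3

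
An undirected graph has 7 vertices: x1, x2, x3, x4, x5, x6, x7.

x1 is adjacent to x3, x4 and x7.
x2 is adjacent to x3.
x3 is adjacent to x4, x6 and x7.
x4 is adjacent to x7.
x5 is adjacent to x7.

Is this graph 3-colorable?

x1, x3, x4, x7 are pairwise adjacent (a clique of size 4), so at least 4 colors are needed.
So 3 colors are not enough.

No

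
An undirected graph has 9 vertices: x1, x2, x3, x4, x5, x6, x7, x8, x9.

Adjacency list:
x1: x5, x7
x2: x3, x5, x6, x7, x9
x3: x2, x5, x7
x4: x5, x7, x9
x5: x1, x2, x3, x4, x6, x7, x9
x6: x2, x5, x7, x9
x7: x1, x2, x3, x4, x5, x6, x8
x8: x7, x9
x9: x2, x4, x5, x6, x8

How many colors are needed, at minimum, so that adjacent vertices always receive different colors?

4

x2, x5, x6, x9 are pairwise adjacent (a clique of size 4), so at least 4 colors are needed.
One proper 4-coloring: x1=3, x2=3, x3=4, x4=3, x5=1, x6=4, x7=2, x8=1, x9=2. No two adjacent vertices share a color.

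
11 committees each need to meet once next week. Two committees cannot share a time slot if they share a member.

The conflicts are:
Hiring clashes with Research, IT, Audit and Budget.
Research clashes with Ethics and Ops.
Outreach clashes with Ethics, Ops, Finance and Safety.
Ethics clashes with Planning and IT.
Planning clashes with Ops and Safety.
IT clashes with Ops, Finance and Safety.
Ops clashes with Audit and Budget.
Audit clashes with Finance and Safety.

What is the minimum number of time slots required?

Outreach and Ops conflict, so at least 2 time slots are needed.
2 time slots suffice: time slot 1 → {Hiring, Ethics, Ops, Finance, Safety}; time slot 2 → {Research, Outreach, Planning, IT, Audit, Budget}. No two conflicting committees share a time slot.

2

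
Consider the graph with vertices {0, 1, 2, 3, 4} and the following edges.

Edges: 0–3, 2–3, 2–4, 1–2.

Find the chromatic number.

2

1 and 2 are adjacent, so at least 2 colors are needed.
2 colors suffice: 0=a, 1=b, 2=a, 3=b, 4=b. Every edge joins two different colors.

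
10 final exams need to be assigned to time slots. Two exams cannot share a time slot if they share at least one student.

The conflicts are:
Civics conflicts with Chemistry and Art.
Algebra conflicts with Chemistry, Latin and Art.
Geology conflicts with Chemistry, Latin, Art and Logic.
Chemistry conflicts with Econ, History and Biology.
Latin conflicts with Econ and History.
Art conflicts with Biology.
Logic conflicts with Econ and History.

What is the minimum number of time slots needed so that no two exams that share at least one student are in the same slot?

2

Civics and Art conflict, so at least 2 time slots are needed.
Using 2 time slots: Civics=2, Algebra=2, Geology=2, Chemistry=1, Latin=1, Art=1, Logic=1, Econ=2, History=2, Biology=2. Every pair that conflicts lands in different time slots.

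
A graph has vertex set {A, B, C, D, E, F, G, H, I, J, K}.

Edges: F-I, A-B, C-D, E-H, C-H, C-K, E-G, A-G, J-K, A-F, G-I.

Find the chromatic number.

A and F are adjacent, so at least 2 colors are needed.
2 colors suffice: color 1 → {A, C, E, I, J}; color 2 → {B, D, F, G, H, K}. Each edge has distinct colors on its endpoints.

2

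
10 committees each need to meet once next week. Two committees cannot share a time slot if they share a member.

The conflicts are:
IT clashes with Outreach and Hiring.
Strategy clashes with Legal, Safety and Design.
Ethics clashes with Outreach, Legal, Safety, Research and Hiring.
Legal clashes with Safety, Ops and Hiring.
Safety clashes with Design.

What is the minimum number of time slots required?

3

Ethics, Legal, Safety pairwise conflict, so at least 3 time slots are needed.
A valid assignment using 3 time slots: IT=1, Strategy=1, Ethics=1, Outreach=2, Legal=2, Safety=3, Ops=1, Research=2, Design=2, Hiring=3. Each listed conflict is separated.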